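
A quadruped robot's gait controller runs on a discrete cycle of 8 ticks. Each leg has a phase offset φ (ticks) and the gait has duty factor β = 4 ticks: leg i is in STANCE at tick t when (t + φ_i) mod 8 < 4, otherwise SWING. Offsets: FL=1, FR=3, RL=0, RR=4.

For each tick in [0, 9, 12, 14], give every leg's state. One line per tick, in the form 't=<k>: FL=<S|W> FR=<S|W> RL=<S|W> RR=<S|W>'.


t=0: phase=(1,3,0,4) vs β=4 → FL=S FR=S RL=S RR=W
t=9: phase=(2,4,1,5) vs β=4 → FL=S FR=W RL=S RR=W
t=12: phase=(5,7,4,0) vs β=4 → FL=W FR=W RL=W RR=S
t=14: phase=(7,1,6,2) vs β=4 → FL=W FR=S RL=W RR=S

t=0: FL=S FR=S RL=S RR=W
t=9: FL=S FR=W RL=S RR=W
t=12: FL=W FR=W RL=W RR=S
t=14: FL=W FR=S RL=W RR=S


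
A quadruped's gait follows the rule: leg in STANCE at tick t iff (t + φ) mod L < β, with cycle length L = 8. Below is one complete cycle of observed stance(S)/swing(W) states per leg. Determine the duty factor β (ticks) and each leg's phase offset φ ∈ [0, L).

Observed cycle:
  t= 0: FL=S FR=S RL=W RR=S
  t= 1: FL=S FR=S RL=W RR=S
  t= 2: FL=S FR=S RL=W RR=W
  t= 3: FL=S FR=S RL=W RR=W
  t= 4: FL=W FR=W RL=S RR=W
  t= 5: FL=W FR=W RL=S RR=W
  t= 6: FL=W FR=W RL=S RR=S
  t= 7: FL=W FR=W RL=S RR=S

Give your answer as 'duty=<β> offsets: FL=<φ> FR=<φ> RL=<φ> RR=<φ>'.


duty β = stance ticks per leg = 4
FL: stance ticks = 4; W→S at t=0 → φ=0
FR: stance ticks = 4; W→S at t=0 → φ=0
RL: stance ticks = 4; W→S at t=4 → φ=4
RR: stance ticks = 4; W→S at t=6 → φ=2

duty=4 offsets: FL=0 FR=0 RL=4 RR=2


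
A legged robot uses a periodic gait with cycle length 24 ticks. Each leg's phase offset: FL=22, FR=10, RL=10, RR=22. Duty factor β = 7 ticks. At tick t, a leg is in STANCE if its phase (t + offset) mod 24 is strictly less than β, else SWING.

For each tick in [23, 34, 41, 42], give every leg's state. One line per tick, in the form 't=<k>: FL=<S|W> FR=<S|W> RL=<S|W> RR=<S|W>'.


t=23: phase=(21,9,9,21) vs β=7 → FL=W FR=W RL=W RR=W
t=34: phase=(8,20,20,8) vs β=7 → FL=W FR=W RL=W RR=W
t=41: phase=(15,3,3,15) vs β=7 → FL=W FR=S RL=S RR=W
t=42: phase=(16,4,4,16) vs β=7 → FL=W FR=S RL=S RR=W

t=23: FL=W FR=W RL=W RR=W
t=34: FL=W FR=W RL=W RR=W
t=41: FL=W FR=S RL=S RR=W
t=42: FL=W FR=S RL=S RR=W


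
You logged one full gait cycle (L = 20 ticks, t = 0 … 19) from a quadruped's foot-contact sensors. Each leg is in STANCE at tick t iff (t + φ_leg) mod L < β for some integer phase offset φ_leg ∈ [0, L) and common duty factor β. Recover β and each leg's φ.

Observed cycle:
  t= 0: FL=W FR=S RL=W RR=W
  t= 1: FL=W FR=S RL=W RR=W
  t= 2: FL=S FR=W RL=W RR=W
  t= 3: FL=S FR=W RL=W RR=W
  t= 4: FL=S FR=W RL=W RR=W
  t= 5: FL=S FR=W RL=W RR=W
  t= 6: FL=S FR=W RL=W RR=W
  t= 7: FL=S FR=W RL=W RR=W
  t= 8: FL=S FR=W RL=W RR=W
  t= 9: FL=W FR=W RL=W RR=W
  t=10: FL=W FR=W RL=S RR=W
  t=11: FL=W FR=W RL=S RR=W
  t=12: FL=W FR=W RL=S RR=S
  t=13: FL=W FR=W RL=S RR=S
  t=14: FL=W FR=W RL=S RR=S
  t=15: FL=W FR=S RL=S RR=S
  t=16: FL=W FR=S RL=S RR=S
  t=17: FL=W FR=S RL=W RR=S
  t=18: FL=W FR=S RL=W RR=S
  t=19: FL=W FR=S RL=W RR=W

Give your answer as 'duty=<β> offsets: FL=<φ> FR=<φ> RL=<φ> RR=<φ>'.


duty=7 offsets: FL=18 FR=5 RL=10 RR=8

duty β = stance ticks per leg = 7
FL: stance ticks = 7; W→S at t=2 → φ=18
FR: stance ticks = 7; W→S at t=15 → φ=5
RL: stance ticks = 7; W→S at t=10 → φ=10
RR: stance ticks = 7; W→S at t=12 → φ=8


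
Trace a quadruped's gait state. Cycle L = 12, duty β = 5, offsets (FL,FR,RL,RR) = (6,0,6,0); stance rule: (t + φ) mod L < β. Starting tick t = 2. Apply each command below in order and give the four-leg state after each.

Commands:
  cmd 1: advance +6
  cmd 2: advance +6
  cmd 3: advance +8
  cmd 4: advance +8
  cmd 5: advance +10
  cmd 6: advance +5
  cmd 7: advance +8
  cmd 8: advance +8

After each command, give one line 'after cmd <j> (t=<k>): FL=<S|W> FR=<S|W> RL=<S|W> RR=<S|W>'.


after cmd 1 (t=8): FL=S FR=W RL=S RR=W
after cmd 2 (t=14): FL=W FR=S RL=W RR=S
after cmd 3 (t=22): FL=S FR=W RL=S RR=W
after cmd 4 (t=30): FL=S FR=W RL=S RR=W
after cmd 5 (t=40): FL=W FR=S RL=W RR=S
after cmd 6 (t=45): FL=S FR=W RL=S RR=W
after cmd 7 (t=53): FL=W FR=W RL=W RR=W
after cmd 8 (t=61): FL=W FR=S RL=W RR=S

start t=2: FL=W FR=S RL=W RR=S
cmd 1: advance +6 → t=8, phase=(2,8,2,8) → FL=S FR=W RL=S RR=W
cmd 2: advance +6 → t=14, phase=(8,2,8,2) → FL=W FR=S RL=W RR=S
cmd 3: advance +8 → t=22, phase=(4,10,4,10) → FL=S FR=W RL=S RR=W
cmd 4: advance +8 → t=30, phase=(0,6,0,6) → FL=S FR=W RL=S RR=W
cmd 5: advance +10 → t=40, phase=(10,4,10,4) → FL=W FR=S RL=W RR=S
cmd 6: advance +5 → t=45, phase=(3,9,3,9) → FL=S FR=W RL=S RR=W
cmd 7: advance +8 → t=53, phase=(11,5,11,5) → FL=W FR=W RL=W RR=W
cmd 8: advance +8 → t=61, phase=(7,1,7,1) → FL=W FR=S RL=W RR=S


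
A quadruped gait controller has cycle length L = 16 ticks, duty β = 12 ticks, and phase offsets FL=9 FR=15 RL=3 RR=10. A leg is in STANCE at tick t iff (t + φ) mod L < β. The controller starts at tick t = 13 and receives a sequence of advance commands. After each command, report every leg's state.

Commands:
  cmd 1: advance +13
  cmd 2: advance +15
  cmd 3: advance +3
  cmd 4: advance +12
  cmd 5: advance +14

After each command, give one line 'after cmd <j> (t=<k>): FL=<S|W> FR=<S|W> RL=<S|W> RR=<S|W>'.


start t=13: FL=S FR=W RL=S RR=S
cmd 1: advance +13 → t=26, phase=(3,9,13,4) → FL=S FR=S RL=W RR=S
cmd 2: advance +15 → t=41, phase=(2,8,12,3) → FL=S FR=S RL=W RR=S
cmd 3: advance +3 → t=44, phase=(5,11,15,6) → FL=S FR=S RL=W RR=S
cmd 4: advance +12 → t=56, phase=(1,7,11,2) → FL=S FR=S RL=S RR=S
cmd 5: advance +14 → t=70, phase=(15,5,9,0) → FL=W FR=S RL=S RR=S

after cmd 1 (t=26): FL=S FR=S RL=W RR=S
after cmd 2 (t=41): FL=S FR=S RL=W RR=S
after cmd 3 (t=44): FL=S FR=S RL=W RR=S
after cmd 4 (t=56): FL=S FR=S RL=S RR=S
after cmd 5 (t=70): FL=W FR=S RL=S RR=S


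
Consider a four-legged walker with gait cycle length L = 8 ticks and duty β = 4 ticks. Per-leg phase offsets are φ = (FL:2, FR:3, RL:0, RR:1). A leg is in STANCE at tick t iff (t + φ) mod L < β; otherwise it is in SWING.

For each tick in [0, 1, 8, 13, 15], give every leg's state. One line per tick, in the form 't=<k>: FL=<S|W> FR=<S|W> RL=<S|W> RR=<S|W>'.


t=0: FL=S FR=S RL=S RR=S
t=1: FL=S FR=W RL=S RR=S
t=8: FL=S FR=S RL=S RR=S
t=13: FL=W FR=S RL=W RR=W
t=15: FL=S FR=S RL=W RR=S

t=0: phase=(2,3,0,1) vs β=4 → FL=S FR=S RL=S RR=S
t=1: phase=(3,4,1,2) vs β=4 → FL=S FR=W RL=S RR=S
t=8: phase=(2,3,0,1) vs β=4 → FL=S FR=S RL=S RR=S
t=13: phase=(7,0,5,6) vs β=4 → FL=W FR=S RL=W RR=W
t=15: phase=(1,2,7,0) vs β=4 → FL=S FR=S RL=W RR=S


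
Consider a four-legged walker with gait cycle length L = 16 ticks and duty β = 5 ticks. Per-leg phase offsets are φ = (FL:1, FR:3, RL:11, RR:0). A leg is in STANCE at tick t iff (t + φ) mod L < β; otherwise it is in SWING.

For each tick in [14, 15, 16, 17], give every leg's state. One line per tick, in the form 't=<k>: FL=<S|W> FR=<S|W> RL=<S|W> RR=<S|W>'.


t=14: phase=(15,1,9,14) vs β=5 → FL=W FR=S RL=W RR=W
t=15: phase=(0,2,10,15) vs β=5 → FL=S FR=S RL=W RR=W
t=16: phase=(1,3,11,0) vs β=5 → FL=S FR=S RL=W RR=S
t=17: phase=(2,4,12,1) vs β=5 → FL=S FR=S RL=W RR=S

t=14: FL=W FR=S RL=W RR=W
t=15: FL=S FR=S RL=W RR=W
t=16: FL=S FR=S RL=W RR=S
t=17: FL=S FR=S RL=W RR=S


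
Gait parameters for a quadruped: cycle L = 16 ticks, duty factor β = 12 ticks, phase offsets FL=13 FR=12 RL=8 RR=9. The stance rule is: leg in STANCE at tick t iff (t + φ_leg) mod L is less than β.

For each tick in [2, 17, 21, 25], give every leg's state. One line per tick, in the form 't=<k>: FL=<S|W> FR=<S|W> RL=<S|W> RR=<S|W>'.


t=2: FL=W FR=W RL=S RR=S
t=17: FL=W FR=W RL=S RR=S
t=21: FL=S FR=S RL=W RR=W
t=25: FL=S FR=S RL=S RR=S

t=2: phase=(15,14,10,11) vs β=12 → FL=W FR=W RL=S RR=S
t=17: phase=(14,13,9,10) vs β=12 → FL=W FR=W RL=S RR=S
t=21: phase=(2,1,13,14) vs β=12 → FL=S FR=S RL=W RR=W
t=25: phase=(6,5,1,2) vs β=12 → FL=S FR=S RL=S RR=S


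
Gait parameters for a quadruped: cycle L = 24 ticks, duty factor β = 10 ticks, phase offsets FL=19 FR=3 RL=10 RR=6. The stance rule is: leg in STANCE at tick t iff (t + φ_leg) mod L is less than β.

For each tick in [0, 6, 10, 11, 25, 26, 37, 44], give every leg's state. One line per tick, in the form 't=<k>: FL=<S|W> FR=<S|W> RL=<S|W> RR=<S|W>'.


t=0: FL=W FR=S RL=W RR=S
t=6: FL=S FR=S RL=W RR=W
t=10: FL=S FR=W RL=W RR=W
t=11: FL=S FR=W RL=W RR=W
t=25: FL=W FR=S RL=W RR=S
t=26: FL=W FR=S RL=W RR=S
t=37: FL=S FR=W RL=W RR=W
t=44: FL=W FR=W RL=S RR=S

t=0: phase=(19,3,10,6) vs β=10 → FL=W FR=S RL=W RR=S
t=6: phase=(1,9,16,12) vs β=10 → FL=S FR=S RL=W RR=W
t=10: phase=(5,13,20,16) vs β=10 → FL=S FR=W RL=W RR=W
t=11: phase=(6,14,21,17) vs β=10 → FL=S FR=W RL=W RR=W
t=25: phase=(20,4,11,7) vs β=10 → FL=W FR=S RL=W RR=S
t=26: phase=(21,5,12,8) vs β=10 → FL=W FR=S RL=W RR=S
t=37: phase=(8,16,23,19) vs β=10 → FL=S FR=W RL=W RR=W
t=44: phase=(15,23,6,2) vs β=10 → FL=W FR=W RL=S RR=S


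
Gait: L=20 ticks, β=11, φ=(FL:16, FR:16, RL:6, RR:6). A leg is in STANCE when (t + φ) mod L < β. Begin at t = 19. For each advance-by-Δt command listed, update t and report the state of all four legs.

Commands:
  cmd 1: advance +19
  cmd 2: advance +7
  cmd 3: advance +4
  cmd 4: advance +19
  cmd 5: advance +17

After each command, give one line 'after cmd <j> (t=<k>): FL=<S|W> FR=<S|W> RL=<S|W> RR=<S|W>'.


start t=19: FL=W FR=W RL=S RR=S
cmd 1: advance +19 → t=38, phase=(14,14,4,4) → FL=W FR=W RL=S RR=S
cmd 2: advance +7 → t=45, phase=(1,1,11,11) → FL=S FR=S RL=W RR=W
cmd 3: advance +4 → t=49, phase=(5,5,15,15) → FL=S FR=S RL=W RR=W
cmd 4: advance +19 → t=68, phase=(4,4,14,14) → FL=S FR=S RL=W RR=W
cmd 5: advance +17 → t=85, phase=(1,1,11,11) → FL=S FR=S RL=W RR=W

after cmd 1 (t=38): FL=W FR=W RL=S RR=S
after cmd 2 (t=45): FL=S FR=S RL=W RR=W
after cmd 3 (t=49): FL=S FR=S RL=W RR=W
after cmd 4 (t=68): FL=S FR=S RL=W RR=W
after cmd 5 (t=85): FL=S FR=S RL=W RR=W


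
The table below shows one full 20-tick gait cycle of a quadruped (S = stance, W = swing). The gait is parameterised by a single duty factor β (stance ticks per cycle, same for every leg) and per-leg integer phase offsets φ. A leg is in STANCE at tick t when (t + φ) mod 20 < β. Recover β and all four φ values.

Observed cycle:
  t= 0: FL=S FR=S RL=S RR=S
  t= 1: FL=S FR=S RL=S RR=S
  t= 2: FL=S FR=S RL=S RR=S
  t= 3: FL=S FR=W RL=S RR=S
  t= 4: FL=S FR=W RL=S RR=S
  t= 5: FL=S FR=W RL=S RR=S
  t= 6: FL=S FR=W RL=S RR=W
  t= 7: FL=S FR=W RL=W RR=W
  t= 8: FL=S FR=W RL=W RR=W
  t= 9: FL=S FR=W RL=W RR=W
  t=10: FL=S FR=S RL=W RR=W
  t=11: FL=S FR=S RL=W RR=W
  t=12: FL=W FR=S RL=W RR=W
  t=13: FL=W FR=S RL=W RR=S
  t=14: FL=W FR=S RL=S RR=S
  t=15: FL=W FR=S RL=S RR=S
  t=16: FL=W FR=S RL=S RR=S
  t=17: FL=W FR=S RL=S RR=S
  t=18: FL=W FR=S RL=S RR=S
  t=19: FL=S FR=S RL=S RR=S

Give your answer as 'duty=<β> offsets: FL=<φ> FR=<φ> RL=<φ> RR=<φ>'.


duty=13 offsets: FL=1 FR=10 RL=6 RR=7

duty β = stance ticks per leg = 13
FL: stance ticks = 13; W→S at t=19 → φ=1
FR: stance ticks = 13; W→S at t=10 → φ=10
RL: stance ticks = 13; W→S at t=14 → φ=6
RR: stance ticks = 13; W→S at t=13 → φ=7


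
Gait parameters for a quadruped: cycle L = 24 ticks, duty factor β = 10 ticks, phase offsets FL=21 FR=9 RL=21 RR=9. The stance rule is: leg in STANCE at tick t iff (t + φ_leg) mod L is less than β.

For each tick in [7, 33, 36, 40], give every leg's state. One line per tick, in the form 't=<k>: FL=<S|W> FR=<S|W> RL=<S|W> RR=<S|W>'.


t=7: phase=(4,16,4,16) vs β=10 → FL=S FR=W RL=S RR=W
t=33: phase=(6,18,6,18) vs β=10 → FL=S FR=W RL=S RR=W
t=36: phase=(9,21,9,21) vs β=10 → FL=S FR=W RL=S RR=W
t=40: phase=(13,1,13,1) vs β=10 → FL=W FR=S RL=W RR=S

t=7: FL=S FR=W RL=S RR=W
t=33: FL=S FR=W RL=S RR=W
t=36: FL=S FR=W RL=S RR=W
t=40: FL=W FR=S RL=W RR=S


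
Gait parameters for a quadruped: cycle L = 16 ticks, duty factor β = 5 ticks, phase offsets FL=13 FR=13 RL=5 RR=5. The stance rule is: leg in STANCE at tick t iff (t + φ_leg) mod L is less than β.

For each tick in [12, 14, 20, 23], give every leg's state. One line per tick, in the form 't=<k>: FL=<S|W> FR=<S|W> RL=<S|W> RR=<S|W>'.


t=12: FL=W FR=W RL=S RR=S
t=14: FL=W FR=W RL=S RR=S
t=20: FL=S FR=S RL=W RR=W
t=23: FL=S FR=S RL=W RR=W

t=12: phase=(9,9,1,1) vs β=5 → FL=W FR=W RL=S RR=S
t=14: phase=(11,11,3,3) vs β=5 → FL=W FR=W RL=S RR=S
t=20: phase=(1,1,9,9) vs β=5 → FL=S FR=S RL=W RR=W
t=23: phase=(4,4,12,12) vs β=5 → FL=S FR=S RL=W RR=W


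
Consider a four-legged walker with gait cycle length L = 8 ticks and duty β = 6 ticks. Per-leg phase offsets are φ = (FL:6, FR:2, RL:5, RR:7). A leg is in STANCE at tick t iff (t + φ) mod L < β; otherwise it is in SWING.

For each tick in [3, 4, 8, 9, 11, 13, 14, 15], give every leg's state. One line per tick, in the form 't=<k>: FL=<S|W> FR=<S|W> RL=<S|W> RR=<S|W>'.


t=3: FL=S FR=S RL=S RR=S
t=4: FL=S FR=W RL=S RR=S
t=8: FL=W FR=S RL=S RR=W
t=9: FL=W FR=S RL=W RR=S
t=11: FL=S FR=S RL=S RR=S
t=13: FL=S FR=W RL=S RR=S
t=14: FL=S FR=S RL=S RR=S
t=15: FL=S FR=S RL=S RR=W

t=3: phase=(1,5,0,2) vs β=6 → FL=S FR=S RL=S RR=S
t=4: phase=(2,6,1,3) vs β=6 → FL=S FR=W RL=S RR=S
t=8: phase=(6,2,5,7) vs β=6 → FL=W FR=S RL=S RR=W
t=9: phase=(7,3,6,0) vs β=6 → FL=W FR=S RL=W RR=S
t=11: phase=(1,5,0,2) vs β=6 → FL=S FR=S RL=S RR=S
t=13: phase=(3,7,2,4) vs β=6 → FL=S FR=W RL=S RR=S
t=14: phase=(4,0,3,5) vs β=6 → FL=S FR=S RL=S RR=S
t=15: phase=(5,1,4,6) vs β=6 → FL=S FR=S RL=S RR=W


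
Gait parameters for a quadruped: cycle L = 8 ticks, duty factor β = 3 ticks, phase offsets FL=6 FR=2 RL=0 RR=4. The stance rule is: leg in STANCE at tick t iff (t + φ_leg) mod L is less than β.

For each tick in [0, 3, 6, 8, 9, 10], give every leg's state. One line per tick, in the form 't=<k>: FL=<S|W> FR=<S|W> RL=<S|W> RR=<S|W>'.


t=0: phase=(6,2,0,4) vs β=3 → FL=W FR=S RL=S RR=W
t=3: phase=(1,5,3,7) vs β=3 → FL=S FR=W RL=W RR=W
t=6: phase=(4,0,6,2) vs β=3 → FL=W FR=S RL=W RR=S
t=8: phase=(6,2,0,4) vs β=3 → FL=W FR=S RL=S RR=W
t=9: phase=(7,3,1,5) vs β=3 → FL=W FR=W RL=S RR=W
t=10: phase=(0,4,2,6) vs β=3 → FL=S FR=W RL=S RR=W

t=0: FL=W FR=S RL=S RR=W
t=3: FL=S FR=W RL=W RR=W
t=6: FL=W FR=S RL=W RR=S
t=8: FL=W FR=S RL=S RR=W
t=9: FL=W FR=W RL=S RR=W
t=10: FL=S FR=W RL=S RR=W


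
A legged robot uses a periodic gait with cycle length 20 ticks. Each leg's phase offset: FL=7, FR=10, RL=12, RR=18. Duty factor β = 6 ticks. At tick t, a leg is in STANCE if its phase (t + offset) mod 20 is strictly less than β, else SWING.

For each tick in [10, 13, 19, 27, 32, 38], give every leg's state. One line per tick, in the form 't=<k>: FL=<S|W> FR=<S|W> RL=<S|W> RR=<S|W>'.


t=10: FL=W FR=S RL=S RR=W
t=13: FL=S FR=S RL=S RR=W
t=19: FL=W FR=W RL=W RR=W
t=27: FL=W FR=W RL=W RR=S
t=32: FL=W FR=S RL=S RR=W
t=38: FL=S FR=W RL=W RR=W

t=10: phase=(17,0,2,8) vs β=6 → FL=W FR=S RL=S RR=W
t=13: phase=(0,3,5,11) vs β=6 → FL=S FR=S RL=S RR=W
t=19: phase=(6,9,11,17) vs β=6 → FL=W FR=W RL=W RR=W
t=27: phase=(14,17,19,5) vs β=6 → FL=W FR=W RL=W RR=S
t=32: phase=(19,2,4,10) vs β=6 → FL=W FR=S RL=S RR=W
t=38: phase=(5,8,10,16) vs β=6 → FL=S FR=W RL=W RR=W


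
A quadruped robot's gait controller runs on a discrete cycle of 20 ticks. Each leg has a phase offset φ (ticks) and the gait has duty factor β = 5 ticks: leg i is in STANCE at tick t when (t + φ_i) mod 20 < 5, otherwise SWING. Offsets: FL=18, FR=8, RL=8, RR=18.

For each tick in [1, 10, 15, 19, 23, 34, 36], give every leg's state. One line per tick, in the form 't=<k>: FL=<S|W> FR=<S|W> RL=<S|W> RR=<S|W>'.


t=1: phase=(19,9,9,19) vs β=5 → FL=W FR=W RL=W RR=W
t=10: phase=(8,18,18,8) vs β=5 → FL=W FR=W RL=W RR=W
t=15: phase=(13,3,3,13) vs β=5 → FL=W FR=S RL=S RR=W
t=19: phase=(17,7,7,17) vs β=5 → FL=W FR=W RL=W RR=W
t=23: phase=(1,11,11,1) vs β=5 → FL=S FR=W RL=W RR=S
t=34: phase=(12,2,2,12) vs β=5 → FL=W FR=S RL=S RR=W
t=36: phase=(14,4,4,14) vs β=5 → FL=W FR=S RL=S RR=W

t=1: FL=W FR=W RL=W RR=W
t=10: FL=W FR=W RL=W RR=W
t=15: FL=W FR=S RL=S RR=W
t=19: FL=W FR=W RL=W RR=W
t=23: FL=S FR=W RL=W RR=S
t=34: FL=W FR=S RL=S RR=W
t=36: FL=W FR=S RL=S RR=W


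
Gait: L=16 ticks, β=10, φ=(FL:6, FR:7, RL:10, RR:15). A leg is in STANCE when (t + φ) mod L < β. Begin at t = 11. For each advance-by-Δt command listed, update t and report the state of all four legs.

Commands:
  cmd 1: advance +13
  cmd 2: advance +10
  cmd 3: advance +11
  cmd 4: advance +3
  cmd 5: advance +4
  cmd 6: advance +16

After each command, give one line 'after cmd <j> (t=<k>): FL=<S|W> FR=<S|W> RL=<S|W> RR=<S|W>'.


after cmd 1 (t=24): FL=W FR=W RL=S RR=S
after cmd 2 (t=34): FL=S FR=S RL=W RR=S
after cmd 3 (t=45): FL=S FR=S RL=S RR=W
after cmd 4 (t=48): FL=S FR=S RL=W RR=W
after cmd 5 (t=52): FL=W FR=W RL=W RR=S
after cmd 6 (t=68): FL=W FR=W RL=W RR=S

start t=11: FL=S FR=S RL=S RR=W
cmd 1: advance +13 → t=24, phase=(14,15,2,7) → FL=W FR=W RL=S RR=S
cmd 2: advance +10 → t=34, phase=(8,9,12,1) → FL=S FR=S RL=W RR=S
cmd 3: advance +11 → t=45, phase=(3,4,7,12) → FL=S FR=S RL=S RR=W
cmd 4: advance +3 → t=48, phase=(6,7,10,15) → FL=S FR=S RL=W RR=W
cmd 5: advance +4 → t=52, phase=(10,11,14,3) → FL=W FR=W RL=W RR=S
cmd 6: advance +16 → t=68, phase=(10,11,14,3) → FL=W FR=W RL=W RR=S


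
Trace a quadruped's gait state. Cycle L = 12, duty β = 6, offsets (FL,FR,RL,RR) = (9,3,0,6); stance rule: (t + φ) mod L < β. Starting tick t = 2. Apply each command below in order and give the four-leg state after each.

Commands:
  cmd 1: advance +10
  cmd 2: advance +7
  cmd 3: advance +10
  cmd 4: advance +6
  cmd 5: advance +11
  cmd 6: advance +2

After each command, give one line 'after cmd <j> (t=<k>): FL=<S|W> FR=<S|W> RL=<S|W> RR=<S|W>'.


start t=2: FL=W FR=S RL=S RR=W
cmd 1: advance +10 → t=12, phase=(9,3,0,6) → FL=W FR=S RL=S RR=W
cmd 2: advance +7 → t=19, phase=(4,10,7,1) → FL=S FR=W RL=W RR=S
cmd 3: advance +10 → t=29, phase=(2,8,5,11) → FL=S FR=W RL=S RR=W
cmd 4: advance +6 → t=35, phase=(8,2,11,5) → FL=W FR=S RL=W RR=S
cmd 5: advance +11 → t=46, phase=(7,1,10,4) → FL=W FR=S RL=W RR=S
cmd 6: advance +2 → t=48, phase=(9,3,0,6) → FL=W FR=S RL=S RR=W

after cmd 1 (t=12): FL=W FR=S RL=S RR=W
after cmd 2 (t=19): FL=S FR=W RL=W RR=S
after cmd 3 (t=29): FL=S FR=W RL=S RR=W
after cmd 4 (t=35): FL=W FR=S RL=W RR=S
after cmd 5 (t=46): FL=W FR=S RL=W RR=S
after cmd 6 (t=48): FL=W FR=S RL=S RR=W


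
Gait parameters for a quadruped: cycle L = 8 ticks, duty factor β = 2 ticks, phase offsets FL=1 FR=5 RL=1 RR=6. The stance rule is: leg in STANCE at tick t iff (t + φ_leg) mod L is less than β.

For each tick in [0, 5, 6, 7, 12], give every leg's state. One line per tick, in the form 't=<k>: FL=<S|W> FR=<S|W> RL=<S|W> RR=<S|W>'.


t=0: phase=(1,5,1,6) vs β=2 → FL=S FR=W RL=S RR=W
t=5: phase=(6,2,6,3) vs β=2 → FL=W FR=W RL=W RR=W
t=6: phase=(7,3,7,4) vs β=2 → FL=W FR=W RL=W RR=W
t=7: phase=(0,4,0,5) vs β=2 → FL=S FR=W RL=S RR=W
t=12: phase=(5,1,5,2) vs β=2 → FL=W FR=S RL=W RR=W

t=0: FL=S FR=W RL=S RR=W
t=5: FL=W FR=W RL=W RR=W
t=6: FL=W FR=W RL=W RR=W
t=7: FL=S FR=W RL=S RR=W
t=12: FL=W FR=S RL=W RR=W


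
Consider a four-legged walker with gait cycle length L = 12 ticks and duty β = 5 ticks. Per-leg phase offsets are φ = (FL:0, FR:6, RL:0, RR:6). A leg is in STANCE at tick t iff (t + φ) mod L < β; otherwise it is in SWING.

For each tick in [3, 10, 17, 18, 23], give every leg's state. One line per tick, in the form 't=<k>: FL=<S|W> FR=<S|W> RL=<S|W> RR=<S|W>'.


t=3: FL=S FR=W RL=S RR=W
t=10: FL=W FR=S RL=W RR=S
t=17: FL=W FR=W RL=W RR=W
t=18: FL=W FR=S RL=W RR=S
t=23: FL=W FR=W RL=W RR=W

t=3: phase=(3,9,3,9) vs β=5 → FL=S FR=W RL=S RR=W
t=10: phase=(10,4,10,4) vs β=5 → FL=W FR=S RL=W RR=S
t=17: phase=(5,11,5,11) vs β=5 → FL=W FR=W RL=W RR=W
t=18: phase=(6,0,6,0) vs β=5 → FL=W FR=S RL=W RR=S
t=23: phase=(11,5,11,5) vs β=5 → FL=W FR=W RL=W RR=W


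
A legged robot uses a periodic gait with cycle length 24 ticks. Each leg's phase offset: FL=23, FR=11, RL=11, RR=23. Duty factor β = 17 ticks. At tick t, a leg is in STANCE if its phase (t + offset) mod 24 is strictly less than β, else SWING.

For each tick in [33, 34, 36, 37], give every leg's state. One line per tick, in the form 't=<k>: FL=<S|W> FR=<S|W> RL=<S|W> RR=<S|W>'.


t=33: FL=S FR=W RL=W RR=S
t=34: FL=S FR=W RL=W RR=S
t=36: FL=S FR=W RL=W RR=S
t=37: FL=S FR=S RL=S RR=S

t=33: phase=(8,20,20,8) vs β=17 → FL=S FR=W RL=W RR=S
t=34: phase=(9,21,21,9) vs β=17 → FL=S FR=W RL=W RR=S
t=36: phase=(11,23,23,11) vs β=17 → FL=S FR=W RL=W RR=S
t=37: phase=(12,0,0,12) vs β=17 → FL=S FR=S RL=S RR=S


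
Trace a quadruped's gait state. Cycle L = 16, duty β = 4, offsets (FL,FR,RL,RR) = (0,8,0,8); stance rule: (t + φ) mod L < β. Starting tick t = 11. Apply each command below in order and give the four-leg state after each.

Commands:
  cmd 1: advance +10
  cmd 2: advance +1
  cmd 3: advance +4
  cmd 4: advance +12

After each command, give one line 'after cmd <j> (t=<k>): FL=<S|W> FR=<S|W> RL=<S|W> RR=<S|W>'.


after cmd 1 (t=21): FL=W FR=W RL=W RR=W
after cmd 2 (t=22): FL=W FR=W RL=W RR=W
after cmd 3 (t=26): FL=W FR=S RL=W RR=S
after cmd 4 (t=38): FL=W FR=W RL=W RR=W

start t=11: FL=W FR=S RL=W RR=S
cmd 1: advance +10 → t=21, phase=(5,13,5,13) → FL=W FR=W RL=W RR=W
cmd 2: advance +1 → t=22, phase=(6,14,6,14) → FL=W FR=W RL=W RR=W
cmd 3: advance +4 → t=26, phase=(10,2,10,2) → FL=W FR=S RL=W RR=S
cmd 4: advance +12 → t=38, phase=(6,14,6,14) → FL=W FR=W RL=W RR=W


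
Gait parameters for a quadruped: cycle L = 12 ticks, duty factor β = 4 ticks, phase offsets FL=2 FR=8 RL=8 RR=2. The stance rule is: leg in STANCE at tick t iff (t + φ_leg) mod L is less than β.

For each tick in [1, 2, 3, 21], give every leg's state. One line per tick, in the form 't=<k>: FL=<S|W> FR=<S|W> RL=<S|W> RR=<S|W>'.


t=1: phase=(3,9,9,3) vs β=4 → FL=S FR=W RL=W RR=S
t=2: phase=(4,10,10,4) vs β=4 → FL=W FR=W RL=W RR=W
t=3: phase=(5,11,11,5) vs β=4 → FL=W FR=W RL=W RR=W
t=21: phase=(11,5,5,11) vs β=4 → FL=W FR=W RL=W RR=W

t=1: FL=S FR=W RL=W RR=S
t=2: FL=W FR=W RL=W RR=W
t=3: FL=W FR=W RL=W RR=W
t=21: FL=W FR=W RL=W RR=W


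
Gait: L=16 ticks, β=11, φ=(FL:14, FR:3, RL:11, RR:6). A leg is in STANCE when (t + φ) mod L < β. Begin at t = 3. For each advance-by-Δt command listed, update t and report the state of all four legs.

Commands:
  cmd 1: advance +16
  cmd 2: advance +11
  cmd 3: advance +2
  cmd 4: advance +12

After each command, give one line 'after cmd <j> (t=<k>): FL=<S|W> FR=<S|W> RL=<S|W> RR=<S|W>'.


after cmd 1 (t=19): FL=S FR=S RL=W RR=S
after cmd 2 (t=30): FL=W FR=S RL=S RR=S
after cmd 3 (t=32): FL=W FR=S RL=W RR=S
after cmd 4 (t=44): FL=S FR=W RL=S RR=S

start t=3: FL=S FR=S RL=W RR=S
cmd 1: advance +16 → t=19, phase=(1,6,14,9) → FL=S FR=S RL=W RR=S
cmd 2: advance +11 → t=30, phase=(12,1,9,4) → FL=W FR=S RL=S RR=S
cmd 3: advance +2 → t=32, phase=(14,3,11,6) → FL=W FR=S RL=W RR=S
cmd 4: advance +12 → t=44, phase=(10,15,7,2) → FL=S FR=W RL=S RR=S


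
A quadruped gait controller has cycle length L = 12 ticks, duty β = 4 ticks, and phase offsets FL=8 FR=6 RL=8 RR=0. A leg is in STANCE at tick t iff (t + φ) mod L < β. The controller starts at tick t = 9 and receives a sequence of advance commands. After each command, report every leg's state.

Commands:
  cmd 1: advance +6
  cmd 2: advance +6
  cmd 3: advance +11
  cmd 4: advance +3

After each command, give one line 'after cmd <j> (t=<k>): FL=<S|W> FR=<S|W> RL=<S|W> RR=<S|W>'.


after cmd 1 (t=15): FL=W FR=W RL=W RR=S
after cmd 2 (t=21): FL=W FR=S RL=W RR=W
after cmd 3 (t=32): FL=W FR=S RL=W RR=W
after cmd 4 (t=35): FL=W FR=W RL=W RR=W

start t=9: FL=W FR=S RL=W RR=W
cmd 1: advance +6 → t=15, phase=(11,9,11,3) → FL=W FR=W RL=W RR=S
cmd 2: advance +6 → t=21, phase=(5,3,5,9) → FL=W FR=S RL=W RR=W
cmd 3: advance +11 → t=32, phase=(4,2,4,8) → FL=W FR=S RL=W RR=W
cmd 4: advance +3 → t=35, phase=(7,5,7,11) → FL=W FR=W RL=W RR=W


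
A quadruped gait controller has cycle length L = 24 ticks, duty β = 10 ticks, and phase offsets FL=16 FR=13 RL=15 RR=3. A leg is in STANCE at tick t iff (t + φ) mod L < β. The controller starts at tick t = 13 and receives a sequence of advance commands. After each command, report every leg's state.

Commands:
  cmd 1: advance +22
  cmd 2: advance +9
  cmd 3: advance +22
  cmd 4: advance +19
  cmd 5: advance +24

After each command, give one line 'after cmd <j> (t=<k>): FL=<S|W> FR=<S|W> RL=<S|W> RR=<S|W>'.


start t=13: FL=S FR=S RL=S RR=W
cmd 1: advance +22 → t=35, phase=(3,0,2,14) → FL=S FR=S RL=S RR=W
cmd 2: advance +9 → t=44, phase=(12,9,11,23) → FL=W FR=S RL=W RR=W
cmd 3: advance +22 → t=66, phase=(10,7,9,21) → FL=W FR=S RL=S RR=W
cmd 4: advance +19 → t=85, phase=(5,2,4,16) → FL=S FR=S RL=S RR=W
cmd 5: advance +24 → t=109, phase=(5,2,4,16) → FL=S FR=S RL=S RR=W

after cmd 1 (t=35): FL=S FR=S RL=S RR=W
after cmd 2 (t=44): FL=W FR=S RL=W RR=W
after cmd 3 (t=66): FL=W FR=S RL=S RR=W
after cmd 4 (t=85): FL=S FR=S RL=S RR=W
after cmd 5 (t=109): FL=S FR=S RL=S RR=W


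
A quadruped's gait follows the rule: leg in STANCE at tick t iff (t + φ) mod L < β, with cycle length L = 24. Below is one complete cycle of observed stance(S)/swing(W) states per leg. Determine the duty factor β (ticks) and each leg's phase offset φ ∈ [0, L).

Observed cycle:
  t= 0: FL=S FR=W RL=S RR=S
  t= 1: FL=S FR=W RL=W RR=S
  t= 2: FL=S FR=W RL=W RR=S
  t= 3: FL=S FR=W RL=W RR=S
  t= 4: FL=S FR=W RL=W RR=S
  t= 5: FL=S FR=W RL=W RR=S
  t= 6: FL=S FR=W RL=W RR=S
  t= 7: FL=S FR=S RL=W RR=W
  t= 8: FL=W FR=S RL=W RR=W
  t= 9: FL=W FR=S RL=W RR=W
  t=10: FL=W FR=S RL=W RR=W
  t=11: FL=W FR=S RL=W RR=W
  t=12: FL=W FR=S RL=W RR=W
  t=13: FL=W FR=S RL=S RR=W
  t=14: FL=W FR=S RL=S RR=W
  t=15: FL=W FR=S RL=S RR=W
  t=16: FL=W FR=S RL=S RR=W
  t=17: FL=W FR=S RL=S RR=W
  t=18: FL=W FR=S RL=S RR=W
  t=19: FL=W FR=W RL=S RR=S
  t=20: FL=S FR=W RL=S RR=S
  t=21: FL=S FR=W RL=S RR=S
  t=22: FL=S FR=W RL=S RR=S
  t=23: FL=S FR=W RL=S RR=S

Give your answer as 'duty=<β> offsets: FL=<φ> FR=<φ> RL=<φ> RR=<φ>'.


duty β = stance ticks per leg = 12
FL: stance ticks = 12; W→S at t=20 → φ=4
FR: stance ticks = 12; W→S at t=7 → φ=17
RL: stance ticks = 12; W→S at t=13 → φ=11
RR: stance ticks = 12; W→S at t=19 → φ=5

duty=12 offsets: FL=4 FR=17 RL=11 RR=5


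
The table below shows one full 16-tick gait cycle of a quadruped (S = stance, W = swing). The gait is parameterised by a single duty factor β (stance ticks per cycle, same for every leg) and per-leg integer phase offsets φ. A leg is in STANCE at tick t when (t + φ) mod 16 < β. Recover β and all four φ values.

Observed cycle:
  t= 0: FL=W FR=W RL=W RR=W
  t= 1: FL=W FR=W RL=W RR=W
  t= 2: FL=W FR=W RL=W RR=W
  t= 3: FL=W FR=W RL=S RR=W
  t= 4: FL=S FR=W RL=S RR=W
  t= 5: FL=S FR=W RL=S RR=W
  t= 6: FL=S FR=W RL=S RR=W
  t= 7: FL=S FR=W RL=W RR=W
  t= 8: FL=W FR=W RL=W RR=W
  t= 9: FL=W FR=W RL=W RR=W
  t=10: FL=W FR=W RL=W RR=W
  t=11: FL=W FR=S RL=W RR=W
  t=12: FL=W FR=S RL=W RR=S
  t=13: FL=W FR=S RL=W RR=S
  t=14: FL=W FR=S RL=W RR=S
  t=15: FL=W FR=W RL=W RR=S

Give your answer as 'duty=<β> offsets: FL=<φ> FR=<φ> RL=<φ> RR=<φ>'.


duty=4 offsets: FL=12 FR=5 RL=13 RR=4

duty β = stance ticks per leg = 4
FL: stance ticks = 4; W→S at t=4 → φ=12
FR: stance ticks = 4; W→S at t=11 → φ=5
RL: stance ticks = 4; W→S at t=3 → φ=13
RR: stance ticks = 4; W→S at t=12 → φ=4


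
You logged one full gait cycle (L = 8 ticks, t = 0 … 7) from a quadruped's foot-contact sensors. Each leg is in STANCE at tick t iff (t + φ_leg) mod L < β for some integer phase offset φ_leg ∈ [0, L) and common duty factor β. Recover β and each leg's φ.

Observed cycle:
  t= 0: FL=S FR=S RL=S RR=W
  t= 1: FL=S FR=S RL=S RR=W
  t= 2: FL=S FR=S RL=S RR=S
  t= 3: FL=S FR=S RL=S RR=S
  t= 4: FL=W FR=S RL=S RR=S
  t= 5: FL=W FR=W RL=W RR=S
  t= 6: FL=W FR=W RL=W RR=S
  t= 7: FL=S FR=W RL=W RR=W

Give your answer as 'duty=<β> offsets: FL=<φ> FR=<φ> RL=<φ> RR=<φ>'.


duty β = stance ticks per leg = 5
FL: stance ticks = 5; W→S at t=7 → φ=1
FR: stance ticks = 5; W→S at t=0 → φ=0
RL: stance ticks = 5; W→S at t=0 → φ=0
RR: stance ticks = 5; W→S at t=2 → φ=6

duty=5 offsets: FL=1 FR=0 RL=0 RR=6


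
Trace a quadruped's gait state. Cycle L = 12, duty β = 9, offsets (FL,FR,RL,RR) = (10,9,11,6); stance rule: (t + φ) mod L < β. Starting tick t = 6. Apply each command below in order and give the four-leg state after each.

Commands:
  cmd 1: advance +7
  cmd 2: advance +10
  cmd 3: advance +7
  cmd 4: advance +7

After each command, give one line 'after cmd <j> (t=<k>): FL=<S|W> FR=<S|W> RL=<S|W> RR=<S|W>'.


start t=6: FL=S FR=S RL=S RR=S
cmd 1: advance +7 → t=13, phase=(11,10,0,7) → FL=W FR=W RL=S RR=S
cmd 2: advance +10 → t=23, phase=(9,8,10,5) → FL=W FR=S RL=W RR=S
cmd 3: advance +7 → t=30, phase=(4,3,5,0) → FL=S FR=S RL=S RR=S
cmd 4: advance +7 → t=37, phase=(11,10,0,7) → FL=W FR=W RL=S RR=S

after cmd 1 (t=13): FL=W FR=W RL=S RR=S
after cmd 2 (t=23): FL=W FR=S RL=W RR=S
after cmd 3 (t=30): FL=S FR=S RL=S RR=S
after cmd 4 (t=37): FL=W FR=W RL=S RR=S


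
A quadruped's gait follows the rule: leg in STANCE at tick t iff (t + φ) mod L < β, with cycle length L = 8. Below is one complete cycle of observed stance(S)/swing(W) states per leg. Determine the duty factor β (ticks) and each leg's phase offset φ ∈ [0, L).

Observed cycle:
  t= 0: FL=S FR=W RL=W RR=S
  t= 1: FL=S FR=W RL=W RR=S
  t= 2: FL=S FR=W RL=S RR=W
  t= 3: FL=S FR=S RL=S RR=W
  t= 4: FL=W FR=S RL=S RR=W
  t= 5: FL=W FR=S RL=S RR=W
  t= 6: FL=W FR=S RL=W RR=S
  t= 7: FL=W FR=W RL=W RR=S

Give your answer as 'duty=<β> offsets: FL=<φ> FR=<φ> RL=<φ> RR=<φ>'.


duty=4 offsets: FL=0 FR=5 RL=6 RR=2

duty β = stance ticks per leg = 4
FL: stance ticks = 4; W→S at t=0 → φ=0
FR: stance ticks = 4; W→S at t=3 → φ=5
RL: stance ticks = 4; W→S at t=2 → φ=6
RR: stance ticks = 4; W→S at t=6 → φ=2


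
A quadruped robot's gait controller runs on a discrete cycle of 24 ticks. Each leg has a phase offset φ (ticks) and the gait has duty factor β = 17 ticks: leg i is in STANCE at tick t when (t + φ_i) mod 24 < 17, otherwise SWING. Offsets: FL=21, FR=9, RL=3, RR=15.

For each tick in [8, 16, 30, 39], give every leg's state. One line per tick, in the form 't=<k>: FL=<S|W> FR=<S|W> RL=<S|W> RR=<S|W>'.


t=8: FL=S FR=W RL=S RR=W
t=16: FL=S FR=S RL=W RR=S
t=30: FL=S FR=S RL=S RR=W
t=39: FL=S FR=S RL=W RR=S

t=8: phase=(5,17,11,23) vs β=17 → FL=S FR=W RL=S RR=W
t=16: phase=(13,1,19,7) vs β=17 → FL=S FR=S RL=W RR=S
t=30: phase=(3,15,9,21) vs β=17 → FL=S FR=S RL=S RR=W
t=39: phase=(12,0,18,6) vs β=17 → FL=S FR=S RL=W RR=S


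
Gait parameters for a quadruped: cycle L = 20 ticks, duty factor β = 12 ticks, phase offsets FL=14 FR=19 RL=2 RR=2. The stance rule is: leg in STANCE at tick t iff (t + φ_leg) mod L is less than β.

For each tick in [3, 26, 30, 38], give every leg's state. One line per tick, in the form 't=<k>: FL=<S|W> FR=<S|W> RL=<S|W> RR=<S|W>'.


t=3: phase=(17,2,5,5) vs β=12 → FL=W FR=S RL=S RR=S
t=26: phase=(0,5,8,8) vs β=12 → FL=S FR=S RL=S RR=S
t=30: phase=(4,9,12,12) vs β=12 → FL=S FR=S RL=W RR=W
t=38: phase=(12,17,0,0) vs β=12 → FL=W FR=W RL=S RR=S

t=3: FL=W FR=S RL=S RR=S
t=26: FL=S FR=S RL=S RR=S
t=30: FL=S FR=S RL=W RR=W
t=38: FL=W FR=W RL=S RR=S


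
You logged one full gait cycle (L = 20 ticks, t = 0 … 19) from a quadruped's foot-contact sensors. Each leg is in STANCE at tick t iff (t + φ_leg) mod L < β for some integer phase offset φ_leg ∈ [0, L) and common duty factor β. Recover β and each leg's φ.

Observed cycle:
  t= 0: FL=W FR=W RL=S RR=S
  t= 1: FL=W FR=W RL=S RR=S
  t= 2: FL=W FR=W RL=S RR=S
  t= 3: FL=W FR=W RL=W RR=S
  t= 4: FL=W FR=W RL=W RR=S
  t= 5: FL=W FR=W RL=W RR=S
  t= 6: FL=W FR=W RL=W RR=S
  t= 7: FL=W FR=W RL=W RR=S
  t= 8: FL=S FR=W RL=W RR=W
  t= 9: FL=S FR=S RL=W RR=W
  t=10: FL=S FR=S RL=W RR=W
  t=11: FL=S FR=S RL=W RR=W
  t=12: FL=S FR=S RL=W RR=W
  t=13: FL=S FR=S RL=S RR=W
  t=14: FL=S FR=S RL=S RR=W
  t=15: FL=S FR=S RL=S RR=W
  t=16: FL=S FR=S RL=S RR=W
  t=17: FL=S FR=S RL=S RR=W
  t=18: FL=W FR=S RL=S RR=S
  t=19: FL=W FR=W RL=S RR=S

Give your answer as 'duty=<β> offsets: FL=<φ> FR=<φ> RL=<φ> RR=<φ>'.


duty β = stance ticks per leg = 10
FL: stance ticks = 10; W→S at t=8 → φ=12
FR: stance ticks = 10; W→S at t=9 → φ=11
RL: stance ticks = 10; W→S at t=13 → φ=7
RR: stance ticks = 10; W→S at t=18 → φ=2

duty=10 offsets: FL=12 FR=11 RL=7 RR=2


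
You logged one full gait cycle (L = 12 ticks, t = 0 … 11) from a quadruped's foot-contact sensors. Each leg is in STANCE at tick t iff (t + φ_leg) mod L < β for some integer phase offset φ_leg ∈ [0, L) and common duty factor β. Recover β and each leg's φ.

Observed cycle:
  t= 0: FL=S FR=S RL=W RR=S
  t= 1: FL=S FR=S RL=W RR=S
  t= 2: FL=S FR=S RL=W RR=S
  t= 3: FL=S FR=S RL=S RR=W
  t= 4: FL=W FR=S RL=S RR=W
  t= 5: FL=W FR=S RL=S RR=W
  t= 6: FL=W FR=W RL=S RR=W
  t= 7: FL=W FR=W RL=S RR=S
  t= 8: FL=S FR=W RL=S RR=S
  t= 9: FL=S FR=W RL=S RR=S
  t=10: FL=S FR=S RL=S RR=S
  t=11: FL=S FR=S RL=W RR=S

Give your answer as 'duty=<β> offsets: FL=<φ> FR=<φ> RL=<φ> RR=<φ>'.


duty=8 offsets: FL=4 FR=2 RL=9 RR=5

duty β = stance ticks per leg = 8
FL: stance ticks = 8; W→S at t=8 → φ=4
FR: stance ticks = 8; W→S at t=10 → φ=2
RL: stance ticks = 8; W→S at t=3 → φ=9
RR: stance ticks = 8; W→S at t=7 → φ=5


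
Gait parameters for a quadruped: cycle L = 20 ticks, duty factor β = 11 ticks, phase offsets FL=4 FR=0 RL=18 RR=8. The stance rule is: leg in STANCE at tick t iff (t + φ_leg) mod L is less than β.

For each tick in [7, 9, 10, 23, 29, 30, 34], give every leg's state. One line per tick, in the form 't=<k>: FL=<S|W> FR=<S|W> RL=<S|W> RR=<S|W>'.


t=7: phase=(11,7,5,15) vs β=11 → FL=W FR=S RL=S RR=W
t=9: phase=(13,9,7,17) vs β=11 → FL=W FR=S RL=S RR=W
t=10: phase=(14,10,8,18) vs β=11 → FL=W FR=S RL=S RR=W
t=23: phase=(7,3,1,11) vs β=11 → FL=S FR=S RL=S RR=W
t=29: phase=(13,9,7,17) vs β=11 → FL=W FR=S RL=S RR=W
t=30: phase=(14,10,8,18) vs β=11 → FL=W FR=S RL=S RR=W
t=34: phase=(18,14,12,2) vs β=11 → FL=W FR=W RL=W RR=S

t=7: FL=W FR=S RL=S RR=W
t=9: FL=W FR=S RL=S RR=W
t=10: FL=W FR=S RL=S RR=W
t=23: FL=S FR=S RL=S RR=W
t=29: FL=W FR=S RL=S RR=W
t=30: FL=W FR=S RL=S RR=W
t=34: FL=W FR=W RL=W RR=S


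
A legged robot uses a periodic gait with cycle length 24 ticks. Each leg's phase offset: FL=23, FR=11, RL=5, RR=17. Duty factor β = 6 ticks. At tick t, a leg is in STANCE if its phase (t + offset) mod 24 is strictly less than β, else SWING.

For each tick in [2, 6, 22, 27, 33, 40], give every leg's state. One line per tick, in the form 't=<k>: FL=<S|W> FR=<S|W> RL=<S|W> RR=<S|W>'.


t=2: FL=S FR=W RL=W RR=W
t=6: FL=S FR=W RL=W RR=W
t=22: FL=W FR=W RL=S RR=W
t=27: FL=S FR=W RL=W RR=W
t=33: FL=W FR=W RL=W RR=S
t=40: FL=W FR=S RL=W RR=W

t=2: phase=(1,13,7,19) vs β=6 → FL=S FR=W RL=W RR=W
t=6: phase=(5,17,11,23) vs β=6 → FL=S FR=W RL=W RR=W
t=22: phase=(21,9,3,15) vs β=6 → FL=W FR=W RL=S RR=W
t=27: phase=(2,14,8,20) vs β=6 → FL=S FR=W RL=W RR=W
t=33: phase=(8,20,14,2) vs β=6 → FL=W FR=W RL=W RR=S
t=40: phase=(15,3,21,9) vs β=6 → FL=W FR=S RL=W RR=W


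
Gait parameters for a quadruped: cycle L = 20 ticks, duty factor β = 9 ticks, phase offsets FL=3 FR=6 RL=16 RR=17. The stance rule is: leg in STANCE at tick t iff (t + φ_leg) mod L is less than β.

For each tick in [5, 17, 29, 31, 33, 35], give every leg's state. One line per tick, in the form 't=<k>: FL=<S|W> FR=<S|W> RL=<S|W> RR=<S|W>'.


t=5: phase=(8,11,1,2) vs β=9 → FL=S FR=W RL=S RR=S
t=17: phase=(0,3,13,14) vs β=9 → FL=S FR=S RL=W RR=W
t=29: phase=(12,15,5,6) vs β=9 → FL=W FR=W RL=S RR=S
t=31: phase=(14,17,7,8) vs β=9 → FL=W FR=W RL=S RR=S
t=33: phase=(16,19,9,10) vs β=9 → FL=W FR=W RL=W RR=W
t=35: phase=(18,1,11,12) vs β=9 → FL=W FR=S RL=W RR=W

t=5: FL=S FR=W RL=S RR=S
t=17: FL=S FR=S RL=W RR=W
t=29: FL=W FR=W RL=S RR=S
t=31: FL=W FR=W RL=S RR=S
t=33: FL=W FR=W RL=W RR=W
t=35: FL=W FR=S RL=W RR=W


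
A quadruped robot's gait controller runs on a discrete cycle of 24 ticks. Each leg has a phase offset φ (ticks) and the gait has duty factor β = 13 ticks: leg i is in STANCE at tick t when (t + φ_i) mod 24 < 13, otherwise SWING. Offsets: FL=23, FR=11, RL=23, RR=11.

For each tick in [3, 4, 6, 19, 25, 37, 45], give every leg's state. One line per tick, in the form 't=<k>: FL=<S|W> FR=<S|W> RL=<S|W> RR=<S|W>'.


t=3: phase=(2,14,2,14) vs β=13 → FL=S FR=W RL=S RR=W
t=4: phase=(3,15,3,15) vs β=13 → FL=S FR=W RL=S RR=W
t=6: phase=(5,17,5,17) vs β=13 → FL=S FR=W RL=S RR=W
t=19: phase=(18,6,18,6) vs β=13 → FL=W FR=S RL=W RR=S
t=25: phase=(0,12,0,12) vs β=13 → FL=S FR=S RL=S RR=S
t=37: phase=(12,0,12,0) vs β=13 → FL=S FR=S RL=S RR=S
t=45: phase=(20,8,20,8) vs β=13 → FL=W FR=S RL=W RR=S

t=3: FL=S FR=W RL=S RR=W
t=4: FL=S FR=W RL=S RR=W
t=6: FL=S FR=W RL=S RR=W
t=19: FL=W FR=S RL=W RR=S
t=25: FL=S FR=S RL=S RR=S
t=37: FL=S FR=S RL=S RR=S
t=45: FL=W FR=S RL=W RR=S


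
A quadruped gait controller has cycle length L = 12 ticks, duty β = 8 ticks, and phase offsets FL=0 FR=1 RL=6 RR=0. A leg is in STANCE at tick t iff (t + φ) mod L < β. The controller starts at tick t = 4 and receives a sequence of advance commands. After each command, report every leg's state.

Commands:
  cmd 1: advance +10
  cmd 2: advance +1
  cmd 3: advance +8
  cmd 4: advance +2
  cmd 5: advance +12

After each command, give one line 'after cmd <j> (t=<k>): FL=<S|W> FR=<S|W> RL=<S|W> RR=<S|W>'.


after cmd 1 (t=14): FL=S FR=S RL=W RR=S
after cmd 2 (t=15): FL=S FR=S RL=W RR=S
after cmd 3 (t=23): FL=W FR=S RL=S RR=W
after cmd 4 (t=25): FL=S FR=S RL=S RR=S
after cmd 5 (t=37): FL=S FR=S RL=S RR=S

start t=4: FL=S FR=S RL=W RR=S
cmd 1: advance +10 → t=14, phase=(2,3,8,2) → FL=S FR=S RL=W RR=S
cmd 2: advance +1 → t=15, phase=(3,4,9,3) → FL=S FR=S RL=W RR=S
cmd 3: advance +8 → t=23, phase=(11,0,5,11) → FL=W FR=S RL=S RR=W
cmd 4: advance +2 → t=25, phase=(1,2,7,1) → FL=S FR=S RL=S RR=S
cmd 5: advance +12 → t=37, phase=(1,2,7,1) → FL=S FR=S RL=S RR=S


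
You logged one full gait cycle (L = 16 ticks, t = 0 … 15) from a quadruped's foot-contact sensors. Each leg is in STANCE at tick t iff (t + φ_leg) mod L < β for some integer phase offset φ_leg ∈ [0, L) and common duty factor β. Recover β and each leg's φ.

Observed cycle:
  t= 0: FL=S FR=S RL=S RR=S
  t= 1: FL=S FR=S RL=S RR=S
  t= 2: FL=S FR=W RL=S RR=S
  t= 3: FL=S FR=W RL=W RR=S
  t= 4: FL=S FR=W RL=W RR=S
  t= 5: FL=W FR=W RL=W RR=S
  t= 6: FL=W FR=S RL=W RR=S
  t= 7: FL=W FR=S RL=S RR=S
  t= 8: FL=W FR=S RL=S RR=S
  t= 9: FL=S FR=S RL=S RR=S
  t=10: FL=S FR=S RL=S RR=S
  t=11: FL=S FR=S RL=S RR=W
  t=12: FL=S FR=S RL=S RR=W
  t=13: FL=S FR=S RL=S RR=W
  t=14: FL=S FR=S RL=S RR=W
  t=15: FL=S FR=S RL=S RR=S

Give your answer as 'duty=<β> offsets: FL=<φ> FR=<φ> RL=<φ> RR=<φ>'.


duty=12 offsets: FL=7 FR=10 RL=9 RR=1

duty β = stance ticks per leg = 12
FL: stance ticks = 12; W→S at t=9 → φ=7
FR: stance ticks = 12; W→S at t=6 → φ=10
RL: stance ticks = 12; W→S at t=7 → φ=9
RR: stance ticks = 12; W→S at t=15 → φ=1


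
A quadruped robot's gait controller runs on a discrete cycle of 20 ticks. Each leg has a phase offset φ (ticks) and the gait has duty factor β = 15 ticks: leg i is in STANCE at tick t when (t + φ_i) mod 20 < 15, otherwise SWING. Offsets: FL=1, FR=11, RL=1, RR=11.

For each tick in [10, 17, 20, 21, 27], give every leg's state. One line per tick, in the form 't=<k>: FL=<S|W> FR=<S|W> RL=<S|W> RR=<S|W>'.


t=10: FL=S FR=S RL=S RR=S
t=17: FL=W FR=S RL=W RR=S
t=20: FL=S FR=S RL=S RR=S
t=21: FL=S FR=S RL=S RR=S
t=27: FL=S FR=W RL=S RR=W

t=10: phase=(11,1,11,1) vs β=15 → FL=S FR=S RL=S RR=S
t=17: phase=(18,8,18,8) vs β=15 → FL=W FR=S RL=W RR=S
t=20: phase=(1,11,1,11) vs β=15 → FL=S FR=S RL=S RR=S
t=21: phase=(2,12,2,12) vs β=15 → FL=S FR=S RL=S RR=S
t=27: phase=(8,18,8,18) vs β=15 → FL=S FR=W RL=S RR=W
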